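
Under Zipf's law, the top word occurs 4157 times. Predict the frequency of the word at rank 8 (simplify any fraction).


Zipf's law: freq(rank) = f1 / rank
f1 = 4157, rank = 8
freq = 4157 / 8
GCD(4157, 8) = 1
Simplified: 4157/8

4157/8


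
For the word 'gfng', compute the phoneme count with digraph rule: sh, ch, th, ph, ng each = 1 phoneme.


Parsing 'gfng' greedily, digraphs first:
  'g' -> consonant phoneme (phonemes so far: 1)
  'f' -> consonant phoneme (phonemes so far: 2)
  'ng' -> digraph (1 consonant phoneme) (phonemes so far: 3)
Total phonemes: 3

3


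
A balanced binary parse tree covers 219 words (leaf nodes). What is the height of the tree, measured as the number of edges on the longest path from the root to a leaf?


In a balanced binary tree with n leaves the deepest leaf is ceil(log2(n)) edges below the root.
log2(219) = 7.7748
ceil(7.7748) = 8
height (edges) = 8

8


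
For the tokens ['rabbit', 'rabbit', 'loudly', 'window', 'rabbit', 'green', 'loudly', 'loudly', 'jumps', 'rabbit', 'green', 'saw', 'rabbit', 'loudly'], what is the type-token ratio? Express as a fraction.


Tokens: 14
Unique types: ('green', 'jumps', 'loudly', 'rabbit', 'saw', 'window') = 6
TTR = 6/14
Simplify: divide both by 2 -> 3/7
TTR = 3/7

3/7


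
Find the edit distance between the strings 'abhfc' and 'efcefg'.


Building DP table for s1='abhfc' (len 5) and s2='efcefg' (len 6):
       e  f  c  e  f  g
    0  1  2  3  4  5  6
  a 1  1  2  3  4  5  6
  b 2  2  2  3  4  5  6
  h 3  3  3  3  4  5  6
  f 4  4  3  4  4  4  5
  c 5  5  4  3  4  5  5
Edit distance = dp[5][6] = 5

5


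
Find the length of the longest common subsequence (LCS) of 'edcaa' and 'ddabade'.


DP table for LCS of 'edcaa' and 'ddabade':
       d  d  a  b  a  d  e
    0  0  0  0  0  0  0  0
  e 0  0  0  0  0  0  0  1
  d 0  1  1  1  1  1  1  1
  c 0  1  1  1  1  1  1  1
  a 0  1  1  2  2  2  2  2
  a 0  1  1  2  2  3  3  3
LCS: 'daa'
LCS length = 3

3


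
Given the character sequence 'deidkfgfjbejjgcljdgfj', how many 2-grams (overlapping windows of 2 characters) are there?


String 'deidkfgfjbejjgcljdgfj' has length L = 21.
Number of overlapping n-grams = L - n + 1
Substituting: 21 - 2 + 1 = 20

20


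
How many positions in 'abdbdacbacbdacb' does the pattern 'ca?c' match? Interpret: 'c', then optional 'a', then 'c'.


Pattern: ca?c means 'c', then optional 'a', then 'c'.
Scanning 'abdbdacbacbdacb' position-by-position:
  Pos 0: window 'abd' -> no
  Pos 1: window 'bdb' -> no
  Pos 2: window 'dbd' -> no
  Pos 3: window 'bda' -> no
  Pos 4: window 'dac' -> no
  Pos 5: window 'acb' -> no
  Pos 6: window 'cba' -> no
  Pos 7: window 'bac' -> no
  Pos 8: window 'acb' -> no
  Pos 9: window 'cbd' -> no
  Pos 10: window 'bda' -> no
  Pos 11: window 'dac' -> no
  Pos 12: window 'acb' -> no
  Pos 13: window 'cb' -> no
  Pos 14: window 'b' -> no
Total matches: 0

0


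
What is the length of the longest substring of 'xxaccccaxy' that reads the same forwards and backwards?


Scanning 'xxaccccaxy' for palindromic substrings.
Substring at positions 1-8: 'xaccccax'.
Check: reverse('xaccccax') = 'xaccccax' -> palindrome confirmed.
Neighbouring characters ('x' / 'y') break symmetry, so it cannot extend further.
No longer palindromic substring exists; longest length = 8

8


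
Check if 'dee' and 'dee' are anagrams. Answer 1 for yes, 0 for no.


Sort characters of 'dee': 'dee'
Sort characters of 'dee': 'dee'
Sorted forms match -> they ARE anagrams
Result: 1

1


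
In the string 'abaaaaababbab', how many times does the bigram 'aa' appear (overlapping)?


Scanning 'abaaaaababbab' for bigram 'aa':
  Position 0: 'ab' -> no
  Position 1: 'ba' -> no
  Position 2: 'aa' -> MATCH
  Position 3: 'aa' -> MATCH
  Position 4: 'aa' -> MATCH
  Position 5: 'aa' -> MATCH
  Position 6: 'ab' -> no
  Position 7: 'ba' -> no
  Position 8: 'ab' -> no
  Position 9: 'bb' -> no
  Position 10: 'ba' -> no
  Position 11: 'ab' -> no
Total matches: 4

4


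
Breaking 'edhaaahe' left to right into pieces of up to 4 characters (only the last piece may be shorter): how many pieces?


'edhaaahe' has 8 characters.
Chunking with max size 4:
  Chunk 1: 'edha' (positions 0-3)
  Chunk 2: 'aahe' (positions 4-7)
Total chunks: ceil(8 / 4) = 2

2


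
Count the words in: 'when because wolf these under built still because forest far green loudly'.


Counting words by splitting on spaces:
  Word 1: 'when'
  Word 2: 'because'
  Word 3: 'wolf'
  Word 4: 'these'
  Word 5: 'under'
  Word 6: 'built'
  Word 7: 'still'
  Word 8: 'because'
  Word 9: 'forest'
  Word 10: 'far'
  Word 11: 'green'
  Word 12: 'loudly'
Total words: 12

12


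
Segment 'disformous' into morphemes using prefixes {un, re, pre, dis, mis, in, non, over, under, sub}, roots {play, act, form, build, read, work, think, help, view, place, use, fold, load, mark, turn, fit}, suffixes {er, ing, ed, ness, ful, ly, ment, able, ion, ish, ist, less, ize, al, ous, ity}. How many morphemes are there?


Segmenting 'disformous' against the inventory:
  'dis' -> prefix (morpheme 1)
  'form' -> root (morpheme 2)
  'ous' -> suffix (morpheme 3)
Total morphemes: 3

3


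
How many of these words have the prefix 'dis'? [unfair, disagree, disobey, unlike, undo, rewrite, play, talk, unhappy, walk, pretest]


Checking each word for prefix 'dis':
  'unfair' -> no (count: 0)
  'disagree' -> YES, starts with 'dis' (count: 1)
  'disobey' -> YES, starts with 'dis' (count: 2)
  'unlike' -> no (count: 2)
  'undo' -> no (count: 2)
  'rewrite' -> no (count: 2)
  'play' -> no (count: 2)
  'talk' -> no (count: 2)
  'unhappy' -> no (count: 2)
  'walk' -> no (count: 2)
  'pretest' -> no (count: 2)
Total with prefix 'dis': 2

2


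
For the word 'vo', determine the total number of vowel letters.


Scanning each character of 'vo':
  Position 1: 'v' -> consonant (running count: 0)
  Position 2: 'o' -> vowel (running count: 1)
Total vowels: 1

1


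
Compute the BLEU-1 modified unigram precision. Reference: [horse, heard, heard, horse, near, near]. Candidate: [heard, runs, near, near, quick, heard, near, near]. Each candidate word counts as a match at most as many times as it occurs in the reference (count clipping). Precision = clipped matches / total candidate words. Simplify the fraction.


Reference word counts: {'heard': 2, 'horse': 2, 'near': 2}
Checking each candidate word (with clipping):
  'heard' -> in reference (ref count 2, used 1/2) -> match (matches: 1)
  'runs' -> not in reference -> no match (matches: 1)
  'near' -> in reference (ref count 2, used 1/2) -> match (matches: 2)
  'near' -> in reference (ref count 2, used 2/2) -> match (matches: 3)
  'quick' -> not in reference -> no match (matches: 3)
  'heard' -> in reference (ref count 2, used 2/2) -> match (matches: 4)
  'near' -> ref count 2 already used up (2/2) -> clipped, no match (matches: 4)
  'near' -> ref count 2 already used up (2/2) -> clipped, no match (matches: 4)
Clipped matches: 4, Candidate length: 8
Precision = 4/8 = 1/2

1/2


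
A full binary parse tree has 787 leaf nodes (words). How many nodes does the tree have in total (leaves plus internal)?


Leaf nodes (terminals): 787
Internal nodes = n - 1 = 787 - 1 = 786
Total = leaves + internal = 787 + 786 = 1573

1573


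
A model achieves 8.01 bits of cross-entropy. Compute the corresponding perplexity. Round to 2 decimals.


Perplexity formula: PP = 2^H
H = 8.01
PP = 2^8.01
Decompose: 2^8.01 = 2^8 * 2^0.01
2^8 = 256, 2^0.01 ~ 1.0069556
PP ~ 256 * 1.0069556 = 257.7806336
Rounded to 2 decimals: 257.78

257.78


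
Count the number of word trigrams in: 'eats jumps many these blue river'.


Word trigrams from [6] words:
  Trigram 1: (eats jumps many)
  Trigram 2: (jumps many these)
  Trigram 3: (many these blue)
  Trigram 4: (these blue river)
Total word trigrams: 6 - 2 = 4

4


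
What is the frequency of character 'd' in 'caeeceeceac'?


Scanning 'caeeceeceac' for 'd':
  No matches found.
Total occurrences of 'd': 0

0


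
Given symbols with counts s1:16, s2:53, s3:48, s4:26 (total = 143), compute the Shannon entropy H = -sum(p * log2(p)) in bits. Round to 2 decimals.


Computing entropy H = -sum(p_i * log2(p_i)):
  s1: p = 16/143 = 0.1119, -p*log2(p) = 0.3536
  s2: p = 53/143 = 0.3706, -p*log2(p) = 0.5307
  s3: p = 48/143 = 0.3357, -p*log2(p) = 0.5286
  s4: p = 26/143 = 0.1818, -p*log2(p) = 0.4472
H = sum of terms = 1.8601
Rounded to 2 decimals: 1.86

1.86


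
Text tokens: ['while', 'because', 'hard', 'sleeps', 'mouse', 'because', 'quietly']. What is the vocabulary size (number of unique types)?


Listing all tokens and tracking unique types:
  Token 1: 'while' -> NEW (unique so far: 1)
  Token 2: 'because' -> NEW (unique so far: 2)
  Token 3: 'hard' -> NEW (unique so far: 3)
  Token 4: 'sleeps' -> NEW (unique so far: 4)
  Token 5: 'mouse' -> NEW (unique so far: 5)
  Token 6: 'because' -> duplicate (unique so far: 5)
  Token 7: 'quietly' -> NEW (unique so far: 6)
Unique types: ('because', 'hard', 'mouse', 'quietly', 'sleeps', 'while')
Vocabulary size: 6

6


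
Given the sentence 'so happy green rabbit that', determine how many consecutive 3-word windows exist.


Word trigrams from [5] words:
  Trigram 1: (so happy green)
  Trigram 2: (happy green rabbit)
  Trigram 3: (green rabbit that)
Total word trigrams: 5 - 2 = 3

3


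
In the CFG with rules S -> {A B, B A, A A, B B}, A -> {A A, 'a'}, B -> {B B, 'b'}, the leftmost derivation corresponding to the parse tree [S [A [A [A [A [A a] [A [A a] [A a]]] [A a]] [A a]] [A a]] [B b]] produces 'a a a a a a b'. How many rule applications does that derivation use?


Every bracketed nonterminal node [X ...] in the tree is produced by exactly one rule application.
Reading the tree off as a leftmost derivation:
  Step 1: S  =>  A B   (applied S -> A B)
  Step 2: A B  =>  A A B   (applied A -> A A)
  Step 3: A A B  =>  A A A B   (applied A -> A A)
  Step 4: A A A B  =>  A A A A B   (applied A -> A A)
  Step 5: A A A A B  =>  A A A A A B   (applied A -> A A)
  Step 6: A A A A A B  =>  a A A A A B   (applied A -> a)
  Step 7: a A A A A B  =>  a A A A A A B   (applied A -> A A)
  Step 8: a A A A A A B  =>  a a A A A A B   (applied A -> a)
  Step 9: a a A A A A B  =>  a a a A A A B   (applied A -> a)
  Step 10: a a a A A A B  =>  a a a a A A B   (applied A -> a)
  Step 11: a a a a A A B  =>  a a a a a A B   (applied A -> a)
  Step 12: a a a a a A B  =>  a a a a a a B   (applied A -> a)
  Step 13: a a a a a a B  =>  a a a a a a b   (applied B -> b)
Final yield: a a a a a a b
Total rewrite steps: 13

13


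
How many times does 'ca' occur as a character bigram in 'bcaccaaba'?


Scanning 'bcaccaaba' for bigram 'ca':
  Position 0: 'bc' -> no
  Position 1: 'ca' -> MATCH
  Position 2: 'ac' -> no
  Position 3: 'cc' -> no
  Position 4: 'ca' -> MATCH
  Position 5: 'aa' -> no
  Position 6: 'ab' -> no
  Position 7: 'ba' -> no
Total matches: 2

2


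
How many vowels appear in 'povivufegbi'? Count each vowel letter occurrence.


Scanning each character of 'povivufegbi':
  Position 1: 'p' -> consonant (running count: 0)
  Position 2: 'o' -> vowel (running count: 1)
  Position 3: 'v' -> consonant (running count: 1)
  Position 4: 'i' -> vowel (running count: 2)
  Position 5: 'v' -> consonant (running count: 2)
  Position 6: 'u' -> vowel (running count: 3)
  Position 7: 'f' -> consonant (running count: 3)
  Position 8: 'e' -> vowel (running count: 4)
  Position 9: 'g' -> consonant (running count: 4)
  Position 10: 'b' -> consonant (running count: 4)
  Position 11: 'i' -> vowel (running count: 5)
Total vowels: 5

5


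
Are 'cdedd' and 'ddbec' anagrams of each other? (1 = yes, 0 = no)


Sort characters of 'cdedd': 'cddde'
Sort characters of 'ddbec': 'bcdde'
Sorted forms differ -> they are NOT anagrams
Result: 0

0


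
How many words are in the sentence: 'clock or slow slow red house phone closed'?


Counting words by splitting on spaces:
  Word 1: 'clock'
  Word 2: 'or'
  Word 3: 'slow'
  Word 4: 'slow'
  Word 5: 'red'
  Word 6: 'house'
  Word 7: 'phone'
  Word 8: 'closed'
Total words: 8

8


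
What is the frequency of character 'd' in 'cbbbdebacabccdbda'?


Scanning 'cbbbdebacabccdbda' for 'd':
  Position 4: 'd' -> MATCH (count: 1)
  Position 13: 'd' -> MATCH (count: 2)
  Position 15: 'd' -> MATCH (count: 3)
Total occurrences of 'd': 3

3


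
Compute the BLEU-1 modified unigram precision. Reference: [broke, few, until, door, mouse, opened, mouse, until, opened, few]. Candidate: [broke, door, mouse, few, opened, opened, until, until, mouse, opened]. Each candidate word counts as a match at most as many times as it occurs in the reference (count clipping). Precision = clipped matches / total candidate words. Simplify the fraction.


Reference word counts: {'broke': 1, 'door': 1, 'few': 2, 'mouse': 2, 'opened': 2, 'until': 2}
Checking each candidate word (with clipping):
  'broke' -> in reference (ref count 1, used 1/1) -> match (matches: 1)
  'door' -> in reference (ref count 1, used 1/1) -> match (matches: 2)
  'mouse' -> in reference (ref count 2, used 1/2) -> match (matches: 3)
  'few' -> in reference (ref count 2, used 1/2) -> match (matches: 4)
  'opened' -> in reference (ref count 2, used 1/2) -> match (matches: 5)
  'opened' -> in reference (ref count 2, used 2/2) -> match (matches: 6)
  'until' -> in reference (ref count 2, used 1/2) -> match (matches: 7)
  'until' -> in reference (ref count 2, used 2/2) -> match (matches: 8)
  'mouse' -> in reference (ref count 2, used 2/2) -> match (matches: 9)
  'opened' -> ref count 2 already used up (2/2) -> clipped, no match (matches: 9)
Clipped matches: 9, Candidate length: 10
Precision = 9/10

9/10


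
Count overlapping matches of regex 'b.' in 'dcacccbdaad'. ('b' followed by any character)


Pattern: b. means 'b' followed by any character.
Scanning 'dcacccbdaad' position-by-position:
  Pos 0: window 'dc' -> no
  Pos 1: window 'ca' -> no
  Pos 2: window 'ac' -> no
  Pos 3: window 'cc' -> no
  Pos 4: window 'cc' -> no
  Pos 5: window 'cb' -> no
  Pos 6: window 'bd' -> MATCH
  Pos 7: window 'da' -> no
  Pos 8: window 'aa' -> no
  Pos 9: window 'ad' -> no
  Pos 10: window 'd' -> no
Total matches: 1

1


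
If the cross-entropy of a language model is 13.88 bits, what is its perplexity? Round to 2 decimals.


Perplexity formula: PP = 2^H
H = 13.88
PP = 2^13.88
Decompose: 2^13.88 = 2^13 * 2^0.88
2^13 = 8192, 2^0.88 ~ 1.8403753
PP ~ 8192 * 1.8403753 = 15076.3544576
Rounded to 2 decimals: 15076.35

15076.35


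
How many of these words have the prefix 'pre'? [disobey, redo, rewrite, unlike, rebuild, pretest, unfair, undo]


Checking each word for prefix 'pre':
  'disobey' -> no (count: 0)
  'redo' -> no (count: 0)
  'rewrite' -> no (count: 0)
  'unlike' -> no (count: 0)
  'rebuild' -> no (count: 0)
  'pretest' -> YES, starts with 'pre' (count: 1)
  'unfair' -> no (count: 1)
  'undo' -> no (count: 1)
Total with prefix 'pre': 1

1


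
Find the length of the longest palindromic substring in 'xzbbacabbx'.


Scanning 'xzbbacabbx' for palindromic substrings.
Substring at positions 2-8: 'bbacabb'.
Check: reverse('bbacabb') = 'bbacabb' -> palindrome confirmed.
Neighbouring characters ('z' / 'x') break symmetry, so it cannot extend further.
No longer palindromic substring exists; longest length = 7

7


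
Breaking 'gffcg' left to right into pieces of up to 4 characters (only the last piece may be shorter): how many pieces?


'gffcg' has 5 characters.
Chunking with max size 4:
  Chunk 1: 'gffc' (positions 0-3)
  Chunk 2: 'g' (positions 4-4)
Total chunks: ceil(5 / 4) = 2

2


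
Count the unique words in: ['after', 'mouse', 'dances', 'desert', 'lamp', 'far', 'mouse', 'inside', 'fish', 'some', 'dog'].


Listing all tokens and tracking unique types:
  Token 1: 'after' -> NEW (unique so far: 1)
  Token 2: 'mouse' -> NEW (unique so far: 2)
  Token 3: 'dances' -> NEW (unique so far: 3)
  Token 4: 'desert' -> NEW (unique so far: 4)
  Token 5: 'lamp' -> NEW (unique so far: 5)
  Token 6: 'far' -> NEW (unique so far: 6)
  Token 7: 'mouse' -> duplicate (unique so far: 6)
  Token 8: 'inside' -> NEW (unique so far: 7)
  Token 9: 'fish' -> NEW (unique so far: 8)
  Token 10: 'some' -> NEW (unique so far: 9)
  Token 11: 'dog' -> NEW (unique so far: 10)
Unique types: ('after', 'dances', 'desert', 'dog', 'far', 'fish', 'inside', 'lamp', 'mouse', 'some')
Vocabulary size: 10

10


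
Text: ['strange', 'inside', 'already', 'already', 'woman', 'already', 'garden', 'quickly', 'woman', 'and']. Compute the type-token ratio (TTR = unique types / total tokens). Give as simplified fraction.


Tokens: 10
Unique types: ('already', 'and', 'garden', 'inside', 'quickly', 'strange', 'woman') = 7
TTR = 7/10
Already in lowest terms.

7/10


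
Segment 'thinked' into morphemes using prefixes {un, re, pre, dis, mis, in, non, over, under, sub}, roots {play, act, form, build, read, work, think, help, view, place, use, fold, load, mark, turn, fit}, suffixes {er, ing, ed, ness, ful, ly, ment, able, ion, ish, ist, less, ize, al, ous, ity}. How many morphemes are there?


Segmenting 'thinked' against the inventory:
  'think' -> root (morpheme 1)
  'ed' -> suffix (morpheme 2)
Total morphemes: 2

2


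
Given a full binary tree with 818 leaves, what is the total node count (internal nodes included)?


Leaf nodes (terminals): 818
Internal nodes = n - 1 = 818 - 1 = 817
Total = leaves + internal = 818 + 817 = 1635

1635


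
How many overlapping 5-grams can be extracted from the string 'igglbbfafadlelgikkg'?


String 'igglbbfafadlelgikkg' has length L = 19.
Number of overlapping n-grams = L - n + 1
Substituting: 19 - 5 + 1 = 15

15


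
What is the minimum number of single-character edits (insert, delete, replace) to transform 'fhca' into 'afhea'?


Building DP table for s1='fhca' (len 4) and s2='afhea' (len 5):
       a  f  h  e  a
    0  1  2  3  4  5
  f 1  1  1  2  3  4
  h 2  2  2  1  2  3
  c 3  3  3  2  2  3
  a 4  3  4  3  3  2
Edit distance = dp[4][5] = 2

2


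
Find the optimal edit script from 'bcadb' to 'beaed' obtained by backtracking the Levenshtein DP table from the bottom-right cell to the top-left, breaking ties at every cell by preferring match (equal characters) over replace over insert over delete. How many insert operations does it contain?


Edit distance = 3. Backtracking from cell (5, 5) with preference match > replace > insert > delete,
then listing the resulting alignment 'bcadb' -> 'beaed' left to right:
  Step 1: keep 'b'
  Step 2: replace c->e
  Step 3: keep 'a'
  Step 4: replace d->e
  Step 5: replace b->d
Total insertions: 0

0


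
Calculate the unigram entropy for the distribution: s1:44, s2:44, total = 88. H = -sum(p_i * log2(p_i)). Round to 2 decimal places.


Computing entropy H = -sum(p_i * log2(p_i)):
  s1: p = 44/88 = 0.5000, -p*log2(p) = 0.5000
  s2: p = 44/88 = 0.5000, -p*log2(p) = 0.5000
H = sum of terms = 1.0000
Rounded to 2 decimals: 1.00

1.00


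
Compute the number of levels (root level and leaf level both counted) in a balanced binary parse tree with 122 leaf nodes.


In a balanced binary tree with n leaves the deepest leaf is ceil(log2(n)) edges below the root,
so counting node levels inclusive of root and leaves gives ceil(log2(n)) + 1 levels.
log2(122) = 6.9307
ceil(6.9307) = 7
levels = 7 + 1 = 8

8


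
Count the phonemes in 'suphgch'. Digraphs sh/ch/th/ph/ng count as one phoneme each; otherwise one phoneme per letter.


Parsing 'suphgch' greedily, digraphs first:
  's' -> consonant phoneme (phonemes so far: 1)
  'u' -> vowel phoneme (phonemes so far: 2)
  'ph' -> digraph (1 consonant phoneme) (phonemes so far: 3)
  'g' -> consonant phoneme (phonemes so far: 4)
  'ch' -> digraph (1 consonant phoneme) (phonemes so far: 5)
Total phonemes: 5

5


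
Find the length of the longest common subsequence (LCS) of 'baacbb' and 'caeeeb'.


DP table for LCS of 'baacbb' and 'caeeeb':
       c  a  e  e  e  b
    0  0  0  0  0  0  0
  b 0  0  0  0  0  0  1
  a 0  0  1  1  1  1  1
  a 0  0  1  1  1  1  1
  c 0  1  1  1  1  1  1
  b 0  1  1  1  1  1  2
  b 0  1  1  1  1  1  2
LCS: 'ab'
LCS length = 2

2


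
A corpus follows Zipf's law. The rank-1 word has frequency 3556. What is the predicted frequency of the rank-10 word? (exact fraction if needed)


Zipf's law: freq(rank) = f1 / rank
f1 = 3556, rank = 10
freq = 3556 / 10
GCD(3556, 10) = 2
Simplified: 1778/5

1778/5


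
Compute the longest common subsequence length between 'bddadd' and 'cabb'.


DP table for LCS of 'bddadd' and 'cabb':
       c  a  b  b
    0  0  0  0  0
  b 0  0  0  1  1
  d 0  0  0  1  1
  d 0  0  0  1  1
  a 0  0  1  1  1
  d 0  0  1  1  1
  d 0  0  1  1  1
LCS: 'b'
LCS length = 1

1


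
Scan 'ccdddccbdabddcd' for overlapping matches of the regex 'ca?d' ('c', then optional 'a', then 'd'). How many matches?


Pattern: ca?d means 'c', then optional 'a', then 'd'.
Scanning 'ccdddccbdabddcd' position-by-position:
  Pos 0: window 'ccd' -> no
  Pos 1: window 'cdd' -> MATCH
  Pos 2: window 'ddd' -> no
  Pos 3: window 'ddc' -> no
  Pos 4: window 'dcc' -> no
  Pos 5: window 'ccb' -> no
  Pos 6: window 'cbd' -> no
  Pos 7: window 'bda' -> no
  Pos 8: window 'dab' -> no
  Pos 9: window 'abd' -> no
  Pos 10: window 'bdd' -> no
  Pos 11: window 'ddc' -> no
  Pos 12: window 'dcd' -> no
  Pos 13: window 'cd' -> MATCH
  Pos 14: window 'd' -> no
Total matches: 2

2


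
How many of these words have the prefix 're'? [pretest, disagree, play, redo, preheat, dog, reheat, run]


Checking each word for prefix 're':
  'pretest' -> no (count: 0)
  'disagree' -> no (count: 0)
  'play' -> no (count: 0)
  'redo' -> YES, starts with 're' (count: 1)
  'preheat' -> no (count: 1)
  'dog' -> no (count: 1)
  'reheat' -> YES, starts with 're' (count: 2)
  'run' -> no (count: 2)
Total with prefix 're': 2

2


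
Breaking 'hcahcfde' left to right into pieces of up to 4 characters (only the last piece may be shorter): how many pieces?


'hcahcfde' has 8 characters.
Chunking with max size 4:
  Chunk 1: 'hcah' (positions 0-3)
  Chunk 2: 'cfde' (positions 4-7)
Total chunks: ceil(8 / 4) = 2

2


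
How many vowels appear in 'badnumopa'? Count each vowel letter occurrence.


Scanning each character of 'badnumopa':
  Position 1: 'b' -> consonant (running count: 0)
  Position 2: 'a' -> vowel (running count: 1)
  Position 3: 'd' -> consonant (running count: 1)
  Position 4: 'n' -> consonant (running count: 1)
  Position 5: 'u' -> vowel (running count: 2)
  Position 6: 'm' -> consonant (running count: 2)
  Position 7: 'o' -> vowel (running count: 3)
  Position 8: 'p' -> consonant (running count: 3)
  Position 9: 'a' -> vowel (running count: 4)
Total vowels: 4

4


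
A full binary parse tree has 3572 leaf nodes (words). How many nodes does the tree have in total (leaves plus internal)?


Leaf nodes (terminals): 3572
Internal nodes = n - 1 = 3572 - 1 = 3571
Total = leaves + internal = 3572 + 3571 = 7143

7143


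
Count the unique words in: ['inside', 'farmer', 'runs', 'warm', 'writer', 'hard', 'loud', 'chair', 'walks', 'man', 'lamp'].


Listing all tokens and tracking unique types:
  Token 1: 'inside' -> NEW (unique so far: 1)
  Token 2: 'farmer' -> NEW (unique so far: 2)
  Token 3: 'runs' -> NEW (unique so far: 3)
  Token 4: 'warm' -> NEW (unique so far: 4)
  Token 5: 'writer' -> NEW (unique so far: 5)
  Token 6: 'hard' -> NEW (unique so far: 6)
  Token 7: 'loud' -> NEW (unique so far: 7)
  Token 8: 'chair' -> NEW (unique so far: 8)
  Token 9: 'walks' -> NEW (unique so far: 9)
  Token 10: 'man' -> NEW (unique so far: 10)
  Token 11: 'lamp' -> NEW (unique so far: 11)
Unique types: ('chair', 'farmer', 'hard', 'inside', 'lamp', 'loud', 'man', 'runs', 'walks', 'warm', 'writer')
Vocabulary size: 11

11


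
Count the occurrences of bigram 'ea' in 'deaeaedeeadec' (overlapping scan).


Scanning 'deaeaedeeadec' for bigram 'ea':
  Position 0: 'de' -> no
  Position 1: 'ea' -> MATCH
  Position 2: 'ae' -> no
  Position 3: 'ea' -> MATCH
  Position 4: 'ae' -> no
  Position 5: 'ed' -> no
  Position 6: 'de' -> no
  Position 7: 'ee' -> no
  Position 8: 'ea' -> MATCH
  Position 9: 'ad' -> no
  Position 10: 'de' -> no
  Position 11: 'ec' -> no
Total matches: 3

3


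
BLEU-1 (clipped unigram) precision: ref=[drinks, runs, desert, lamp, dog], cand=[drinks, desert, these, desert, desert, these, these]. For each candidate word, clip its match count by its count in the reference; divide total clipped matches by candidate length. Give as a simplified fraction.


Reference word counts: {'desert': 1, 'dog': 1, 'drinks': 1, 'lamp': 1, 'runs': 1}
Checking each candidate word (with clipping):
  'drinks' -> in reference (ref count 1, used 1/1) -> match (matches: 1)
  'desert' -> in reference (ref count 1, used 1/1) -> match (matches: 2)
  'these' -> not in reference -> no match (matches: 2)
  'desert' -> ref count 1 already used up (1/1) -> clipped, no match (matches: 2)
  'desert' -> ref count 1 already used up (1/1) -> clipped, no match (matches: 2)
  'these' -> not in reference -> no match (matches: 2)
  'these' -> not in reference -> no match (matches: 2)
Clipped matches: 2, Candidate length: 7
Precision = 2/7

2/7


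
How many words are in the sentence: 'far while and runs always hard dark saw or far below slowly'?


Counting words by splitting on spaces:
  Word 1: 'far'
  Word 2: 'while'
  Word 3: 'and'
  Word 4: 'runs'
  Word 5: 'always'
  Word 6: 'hard'
  Word 7: 'dark'
  Word 8: 'saw'
  Word 9: 'or'
  Word 10: 'far'
  Word 11: 'below'
  Word 12: 'slowly'
Total words: 12

12


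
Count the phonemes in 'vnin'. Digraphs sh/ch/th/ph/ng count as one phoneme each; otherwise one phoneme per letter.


Parsing 'vnin' greedily, digraphs first:
  'v' -> consonant phoneme (phonemes so far: 1)
  'n' -> consonant phoneme (phonemes so far: 2)
  'i' -> vowel phoneme (phonemes so far: 3)
  'n' -> consonant phoneme (phonemes so far: 4)
Total phonemes: 4

4


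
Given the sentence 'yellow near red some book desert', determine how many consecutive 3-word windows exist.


Word trigrams from [6] words:
  Trigram 1: (yellow near red)
  Trigram 2: (near red some)
  Trigram 3: (red some book)
  Trigram 4: (some book desert)
Total word trigrams: 6 - 2 = 4

4


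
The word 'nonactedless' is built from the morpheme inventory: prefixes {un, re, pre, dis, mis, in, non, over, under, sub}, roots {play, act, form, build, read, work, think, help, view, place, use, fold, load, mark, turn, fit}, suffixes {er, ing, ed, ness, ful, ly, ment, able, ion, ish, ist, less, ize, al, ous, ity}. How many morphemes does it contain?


Segmenting 'nonactedless' against the inventory:
  'non' -> prefix (morpheme 1)
  'act' -> root (morpheme 2)
  'ed' -> suffix (morpheme 3)
  'less' -> suffix (morpheme 4)
Total morphemes: 4

4


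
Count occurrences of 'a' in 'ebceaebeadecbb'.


Scanning 'ebceaebeadecbb' for 'a':
  Position 4: 'a' -> MATCH (count: 1)
  Position 8: 'a' -> MATCH (count: 2)
Total occurrences of 'a': 2

2


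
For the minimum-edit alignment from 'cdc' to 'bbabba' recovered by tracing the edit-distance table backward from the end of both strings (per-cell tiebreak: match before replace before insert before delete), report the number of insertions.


Edit distance = 6. Backtracking from cell (3, 6) with preference match > replace > insert > delete,
then listing the resulting alignment 'cdc' -> 'bbabba' left to right:
  Step 1: insert 'b' [insertion #1]
  Step 2: insert 'b' [insertion #2]
  Step 3: insert 'a' [insertion #3]
  Step 4: replace c->b
  Step 5: replace d->b
  Step 6: replace c->a
Total insertions: 3

3


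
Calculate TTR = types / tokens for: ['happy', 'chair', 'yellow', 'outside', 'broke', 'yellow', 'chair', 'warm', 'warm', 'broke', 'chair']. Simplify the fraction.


Tokens: 11
Unique types: ('broke', 'chair', 'happy', 'outside', 'warm', 'yellow') = 6
TTR = 6/11
Already in lowest terms.

6/11


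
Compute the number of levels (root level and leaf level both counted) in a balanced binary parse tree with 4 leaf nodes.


In a balanced binary tree with n leaves the deepest leaf is ceil(log2(n)) edges below the root,
so counting node levels inclusive of root and leaves gives ceil(log2(n)) + 1 levels.
log2(4) = 2.0000
ceil(2.0000) = 2
levels = 2 + 1 = 3

3


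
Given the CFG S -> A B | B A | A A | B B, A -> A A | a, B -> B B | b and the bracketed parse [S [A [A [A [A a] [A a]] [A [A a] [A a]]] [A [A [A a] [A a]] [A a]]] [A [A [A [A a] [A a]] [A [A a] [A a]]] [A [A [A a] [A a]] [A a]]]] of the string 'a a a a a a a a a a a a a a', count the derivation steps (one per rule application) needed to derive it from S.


Every bracketed nonterminal node [X ...] in the tree is produced by exactly one rule application.
Reading the tree off as a leftmost derivation:
  Step 1: S  =>  A A   (applied S -> A A)
  Step 2: A A  =>  A A A   (applied A -> A A)
  Step 3: A A A  =>  A A A A   (applied A -> A A)
  Step 4: A A A A  =>  A A A A A   (applied A -> A A)
  Step 5: A A A A A  =>  a A A A A   (applied A -> a)
  Step 6: a A A A A  =>  a a A A A   (applied A -> a)
  Step 7: a a A A A  =>  a a A A A A   (applied A -> A A)
  Step 8: a a A A A A  =>  a a a A A A   (applied A -> a)
  Step 9: a a a A A A  =>  a a a a A A   (applied A -> a)
  Step 10: a a a a A A  =>  a a a a A A A   (applied A -> A A)
  Step 11: a a a a A A A  =>  a a a a A A A A   (applied A -> A A)
  Step 12: a a a a A A A A  =>  a a a a a A A A   (applied A -> a)
  Step 13: a a a a a A A A  =>  a a a a a a A A   (applied A -> a)
  Step 14: a a a a a a A A  =>  a a a a a a a A   (applied A -> a)
  Step 15: a a a a a a a A  =>  a a a a a a a A A   (applied A -> A A)
  Step 16: a a a a a a a A A  =>  a a a a a a a A A A   (applied A -> A A)
  Step 17: a a a a a a a A A A  =>  a a a a a a a A A A A   (applied A -> A A)
  Step 18: a a a a a a a A A A A  =>  a a a a a a a a A A A   (applied A -> a)
  Step 19: a a a a a a a a A A A  =>  a a a a a a a a a A A   (applied A -> a)
  Step 20: a a a a a a a a a A A  =>  a a a a a a a a a A A A   (applied A -> A A)
  Step 21: a a a a a a a a a A A A  =>  a a a a a a a a a a A A   (applied A -> a)
  Step 22: a a a a a a a a a a A A  =>  a a a a a a a a a a a A   (applied A -> a)
  Step 23: a a a a a a a a a a a A  =>  a a a a a a a a a a a A A   (applied A -> A A)
  Step 24: a a a a a a a a a a a A A  =>  a a a a a a a a a a a A A A   (applied A -> A A)
  Step 25: a a a a a a a a a a a A A A  =>  a a a a a a a a a a a a A A   (applied A -> a)
  Step 26: a a a a a a a a a a a a A A  =>  a a a a a a a a a a a a a A   (applied A -> a)
  Step 27: a a a a a a a a a a a a a A  =>  a a a a a a a a a a a a a a   (applied A -> a)
Final yield: a a a a a a a a a a a a a a
Total rewrite steps: 27

27


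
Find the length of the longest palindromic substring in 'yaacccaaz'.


Scanning 'yaacccaaz' for palindromic substrings.
Substring at positions 1-7: 'aacccaa'.
Check: reverse('aacccaa') = 'aacccaa' -> palindrome confirmed.
Neighbouring characters ('y' / 'z') break symmetry, so it cannot extend further.
No longer palindromic substring exists; longest length = 7

7


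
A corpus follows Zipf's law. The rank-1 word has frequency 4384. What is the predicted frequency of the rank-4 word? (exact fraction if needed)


Zipf's law: freq(rank) = f1 / rank
f1 = 4384, rank = 4
freq = 4384 / 4
= 1096

1096


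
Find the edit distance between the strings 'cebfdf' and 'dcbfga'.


Building DP table for s1='cebfdf' (len 6) and s2='dcbfga' (len 6):
       d  c  b  f  g  a
    0  1  2  3  4  5  6
  c 1  1  1  2  3  4  5
  e 2  2  2  2  3  4  5
  b 3  3  3  2  3  4  5
  f 4  4  4  3  2  3  4
  d 5  4  5  4  3  3  4
  f 6  5  5  5  4  4  4
Edit distance = dp[6][6] = 4

4


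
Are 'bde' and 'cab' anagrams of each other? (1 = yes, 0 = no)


Sort characters of 'bde': 'bde'
Sort characters of 'cab': 'abc'
Sorted forms differ -> they are NOT anagrams
Result: 0

0


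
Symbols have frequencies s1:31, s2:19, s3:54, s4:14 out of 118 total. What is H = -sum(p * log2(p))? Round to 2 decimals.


Computing entropy H = -sum(p_i * log2(p_i)):
  s1: p = 31/118 = 0.2627, -p*log2(p) = 0.5066
  s2: p = 19/118 = 0.1610, -p*log2(p) = 0.4242
  s3: p = 54/118 = 0.4576, -p*log2(p) = 0.5161
  s4: p = 14/118 = 0.1186, -p*log2(p) = 0.3649
H = sum of terms = 1.8118
Rounded to 2 decimals: 1.81

1.81


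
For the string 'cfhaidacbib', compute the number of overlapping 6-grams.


String 'cfhaidacbib' has length L = 11.
Number of overlapping n-grams = L - n + 1
Substituting: 11 - 6 + 1 = 6

6


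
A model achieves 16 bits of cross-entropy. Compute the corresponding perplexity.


Perplexity formula: PP = 2^H
H = 16
PP = 2^16
PP = 2^16 = 65536

65536


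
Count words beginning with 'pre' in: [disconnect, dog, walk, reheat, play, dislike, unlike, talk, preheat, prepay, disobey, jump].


Checking each word for prefix 'pre':
  'disconnect' -> no (count: 0)
  'dog' -> no (count: 0)
  'walk' -> no (count: 0)
  'reheat' -> no (count: 0)
  'play' -> no (count: 0)
  'dislike' -> no (count: 0)
  'unlike' -> no (count: 0)
  'talk' -> no (count: 0)
  'preheat' -> YES, starts with 'pre' (count: 1)
  'prepay' -> YES, starts with 'pre' (count: 2)
  'disobey' -> no (count: 2)
  'jump' -> no (count: 2)
Total with prefix 'pre': 2

2


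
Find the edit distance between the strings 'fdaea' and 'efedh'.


Building DP table for s1='fdaea' (len 5) and s2='efedh' (len 5):
       e  f  e  d  h
    0  1  2  3  4  5
  f 1  1  1  2  3  4
  d 2  2  2  2  2  3
  a 3  3  3  3  3  3
  e 4  3  4  3  4  4
  a 5  4  4  4  4  5
Edit distance = dp[5][5] = 5

5


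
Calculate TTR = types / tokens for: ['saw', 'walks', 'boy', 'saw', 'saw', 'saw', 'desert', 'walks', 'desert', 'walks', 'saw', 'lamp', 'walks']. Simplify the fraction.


Tokens: 13
Unique types: ('boy', 'desert', 'lamp', 'saw', 'walks') = 5
TTR = 5/13
Already in lowest terms.

5/13


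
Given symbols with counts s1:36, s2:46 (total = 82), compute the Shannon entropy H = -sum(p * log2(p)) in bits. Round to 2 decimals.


Computing entropy H = -sum(p_i * log2(p_i)):
  s1: p = 36/82 = 0.4390, -p*log2(p) = 0.5214
  s2: p = 46/82 = 0.5610, -p*log2(p) = 0.4678
H = sum of terms = 0.9892
Rounded to 2 decimals: 0.99

0.99


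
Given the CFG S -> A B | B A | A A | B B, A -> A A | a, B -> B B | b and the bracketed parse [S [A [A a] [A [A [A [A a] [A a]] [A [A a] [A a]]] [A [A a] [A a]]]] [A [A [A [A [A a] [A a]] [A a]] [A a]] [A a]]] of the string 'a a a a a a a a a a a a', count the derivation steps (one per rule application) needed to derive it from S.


Every bracketed nonterminal node [X ...] in the tree is produced by exactly one rule application.
Reading the tree off as a leftmost derivation:
  Step 1: S  =>  A A   (applied S -> A A)
  Step 2: A A  =>  A A A   (applied A -> A A)
  Step 3: A A A  =>  a A A   (applied A -> a)
  Step 4: a A A  =>  a A A A   (applied A -> A A)
  Step 5: a A A A  =>  a A A A A   (applied A -> A A)
  Step 6: a A A A A  =>  a A A A A A   (applied A -> A A)
  Step 7: a A A A A A  =>  a a A A A A   (applied A -> a)
  Step 8: a a A A A A  =>  a a a A A A   (applied A -> a)
  Step 9: a a a A A A  =>  a a a A A A A   (applied A -> A A)
  Step 10: a a a A A A A  =>  a a a a A A A   (applied A -> a)
  Step 11: a a a a A A A  =>  a a a a a A A   (applied A -> a)
  Step 12: a a a a a A A  =>  a a a a a A A A   (applied A -> A A)
  Step 13: a a a a a A A A  =>  a a a a a a A A   (applied A -> a)
  Step 14: a a a a a a A A  =>  a a a a a a a A   (applied A -> a)
  Step 15: a a a a a a a A  =>  a a a a a a a A A   (applied A -> A A)
  Step 16: a a a a a a a A A  =>  a a a a a a a A A A   (applied A -> A A)
  Step 17: a a a a a a a A A A  =>  a a a a a a a A A A A   (applied A -> A A)
  Step 18: a a a a a a a A A A A  =>  a a a a a a a A A A A A   (applied A -> A A)
  Step 19: a a a a a a a A A A A A  =>  a a a a a a a a A A A A   (applied A -> a)
  Step 20: a a a a a a a a A A A A  =>  a a a a a a a a a A A A   (applied A -> a)
  Step 21: a a a a a a a a a A A A  =>  a a a a a a a a a a A A   (applied A -> a)
  Step 22: a a a a a a a a a a A A  =>  a a a a a a a a a a a A   (applied A -> a)
  Step 23: a a a a a a a a a a a A  =>  a a a a a a a a a a a a   (applied A -> a)
Final yield: a a a a a a a a a a a a
Total rewrite steps: 23

23


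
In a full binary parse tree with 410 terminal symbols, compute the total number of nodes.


Leaf nodes (terminals): 410
Internal nodes = n - 1 = 410 - 1 = 409
Total = leaves + internal = 410 + 409 = 819

819


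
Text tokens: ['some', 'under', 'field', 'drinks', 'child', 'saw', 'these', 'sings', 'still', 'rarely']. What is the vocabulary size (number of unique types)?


Listing all tokens and tracking unique types:
  Token 1: 'some' -> NEW (unique so far: 1)
  Token 2: 'under' -> NEW (unique so far: 2)
  Token 3: 'field' -> NEW (unique so far: 3)
  Token 4: 'drinks' -> NEW (unique so far: 4)
  Token 5: 'child' -> NEW (unique so far: 5)
  Token 6: 'saw' -> NEW (unique so far: 6)
  Token 7: 'these' -> NEW (unique so far: 7)
  Token 8: 'sings' -> NEW (unique so far: 8)
  Token 9: 'still' -> NEW (unique so far: 9)
  Token 10: 'rarely' -> NEW (unique so far: 10)
Unique types: ('child', 'drinks', 'field', 'rarely', 'saw', 'sings', 'some', 'still', 'these', 'under')
Vocabulary size: 10

10


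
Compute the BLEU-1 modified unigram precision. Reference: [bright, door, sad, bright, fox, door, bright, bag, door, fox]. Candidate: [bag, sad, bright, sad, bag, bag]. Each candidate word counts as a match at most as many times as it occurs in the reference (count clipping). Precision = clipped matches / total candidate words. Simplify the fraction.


Reference word counts: {'bag': 1, 'bright': 3, 'door': 3, 'fox': 2, 'sad': 1}
Checking each candidate word (with clipping):
  'bag' -> in reference (ref count 1, used 1/1) -> match (matches: 1)
  'sad' -> in reference (ref count 1, used 1/1) -> match (matches: 2)
  'bright' -> in reference (ref count 3, used 1/3) -> match (matches: 3)
  'sad' -> ref count 1 already used up (1/1) -> clipped, no match (matches: 3)
  'bag' -> ref count 1 already used up (1/1) -> clipped, no match (matches: 3)
  'bag' -> ref count 1 already used up (1/1) -> clipped, no match (matches: 3)
Clipped matches: 3, Candidate length: 6
Precision = 3/6 = 1/2

1/2


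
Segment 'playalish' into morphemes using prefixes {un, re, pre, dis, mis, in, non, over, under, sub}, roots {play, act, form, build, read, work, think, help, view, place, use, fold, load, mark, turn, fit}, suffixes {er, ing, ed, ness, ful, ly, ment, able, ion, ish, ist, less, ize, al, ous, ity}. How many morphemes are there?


Segmenting 'playalish' against the inventory:
  'play' -> root (morpheme 1)
  'al' -> suffix (morpheme 2)
  'ish' -> suffix (morpheme 3)
Total morphemes: 3

3


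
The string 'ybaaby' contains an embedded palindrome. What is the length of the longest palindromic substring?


Scanning 'ybaaby' for palindromic substrings.
Substring at positions 0-5: 'ybaaby'.
Check: reverse('ybaaby') = 'ybaaby' -> palindrome confirmed.
No longer palindromic substring exists; longest length = 6

6


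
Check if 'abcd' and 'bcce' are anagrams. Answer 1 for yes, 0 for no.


Sort characters of 'abcd': 'abcd'
Sort characters of 'bcce': 'bcce'
Sorted forms differ -> they are NOT anagrams
Result: 0

0


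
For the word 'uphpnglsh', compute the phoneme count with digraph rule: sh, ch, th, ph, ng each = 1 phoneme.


Parsing 'uphpnglsh' greedily, digraphs first:
  'u' -> vowel phoneme (phonemes so far: 1)
  'ph' -> digraph (1 consonant phoneme) (phonemes so far: 2)
  'p' -> consonant phoneme (phonemes so far: 3)
  'ng' -> digraph (1 consonant phoneme) (phonemes so far: 4)
  'l' -> consonant phoneme (phonemes so far: 5)
  'sh' -> digraph (1 consonant phoneme) (phonemes so far: 6)
Total phonemes: 6

6


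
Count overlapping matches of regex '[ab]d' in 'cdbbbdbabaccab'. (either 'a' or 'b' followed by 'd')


Pattern: [ab]d means either 'a' or 'b' followed by 'd'.
Scanning 'cdbbbdbabaccab' position-by-position:
  Pos 0: window 'cd' -> no
  Pos 1: window 'db' -> no
  Pos 2: window 'bb' -> no
  Pos 3: window 'bb' -> no
  Pos 4: window 'bd' -> MATCH
  Pos 5: window 'db' -> no
  Pos 6: window 'ba' -> no
  Pos 7: window 'ab' -> no
  Pos 8: window 'ba' -> no
  Pos 9: window 'ac' -> no
  Pos 10: window 'cc' -> no
  Pos 11: window 'ca' -> no
  Pos 12: window 'ab' -> no
  Pos 13: window 'b' -> no
Total matches: 1

1
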